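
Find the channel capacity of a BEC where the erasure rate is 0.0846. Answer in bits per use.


C = 1 - epsilon = 1 - 0.0846 = 0.9154

0.9154 bits


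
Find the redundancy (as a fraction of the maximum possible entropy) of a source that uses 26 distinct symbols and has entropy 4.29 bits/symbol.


H_max = log2(K) = log2(26) = 4.7004 bits/symbol. Redundancy = 1 - H/H_max = 1 - 4.29/4.7004 = 1 - 0.9127 = 0.0873

0.0873


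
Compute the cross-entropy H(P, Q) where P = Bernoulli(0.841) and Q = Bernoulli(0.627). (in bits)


H(P,Q) = -p*log2(q) - (1-p)*log2(1-q). -0.841*log2(0.627) = 0.566382; -0.159*log2(0.373) = 0.226218. H(P,Q) = 0.566382 + 0.226218 = 0.7926

0.7926 bits


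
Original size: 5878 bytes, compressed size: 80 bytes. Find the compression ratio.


Ratio = original / compressed = 5878 / 80 = 73.475

73.475


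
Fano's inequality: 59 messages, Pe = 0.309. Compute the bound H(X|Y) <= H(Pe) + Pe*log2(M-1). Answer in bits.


H(Pe) = -Pe*log2(Pe) - (1-Pe)*log2(1-Pe) = -0.309*log2(0.309) - 0.691*log2(0.691) = 0.523545 + 0.368470 = 0.892. Pe*log2(M-1) = 0.309*log2(58) = 1.810116. Bound = H(Pe) + Pe*log2(M-1) = 0.523545 + 0.368470 + 1.810116 = 2.7021

2.7021 bits


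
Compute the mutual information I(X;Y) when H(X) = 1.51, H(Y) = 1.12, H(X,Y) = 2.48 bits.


I(X;Y) = H(X) + H(Y) - H(X,Y) = 1.51 + 1.12 - 2.48 = 0.15

0.15 bits


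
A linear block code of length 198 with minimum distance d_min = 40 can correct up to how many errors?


Correction capability = floor((d-1)/2) = floor((40-1)/2) = 19

19 errors


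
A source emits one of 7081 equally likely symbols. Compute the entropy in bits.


H = log2(n) = log2(7081) = 12.7897

12.7897 bits


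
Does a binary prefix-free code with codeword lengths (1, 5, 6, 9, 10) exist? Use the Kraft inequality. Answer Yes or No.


Kraft sum = sum(2^(-l_i)) = 0.5498, need <= 1. Result: satisfied (a binary prefix-free code with these lengths exists)

Yes


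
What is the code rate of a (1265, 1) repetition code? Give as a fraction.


Rate = k/n = 1/1265

1/1265


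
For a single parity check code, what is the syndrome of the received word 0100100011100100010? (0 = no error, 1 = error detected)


Syndrome = XOR of all bits = 0 XOR 1 XOR 0 XOR 0 XOR 1 XOR 0 XOR 0 XOR 0 XOR 1 XOR 1 XOR 1 XOR 0 XOR 0 XOR 1 XOR 0 XOR 0 XOR 0 XOR 1 XOR 0 = 1

1


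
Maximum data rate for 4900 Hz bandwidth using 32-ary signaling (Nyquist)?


Rate = 2 * B * log2(M) = 2 * 4900 * 5.0 = 49000.0

49000.0 bps


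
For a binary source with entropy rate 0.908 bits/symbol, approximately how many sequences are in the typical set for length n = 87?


log2|A_typical| = nH = 87 * 0.908 = 78.996, so |A_typical| ~ 2^78.996 = 6.028e+23

6.028e+23


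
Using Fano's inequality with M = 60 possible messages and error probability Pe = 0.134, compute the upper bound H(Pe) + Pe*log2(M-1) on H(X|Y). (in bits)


H(Pe) = -Pe*log2(Pe) - (1-Pe)*log2(1-Pe) = -0.134*log2(0.134) - 0.866*log2(0.866) = 0.388559 + 0.179748 = 0.5683. Pe*log2(M-1) = 0.134*log2(59) = 0.788274. Bound = H(Pe) + Pe*log2(M-1) = 0.388559 + 0.179748 + 0.788274 = 1.3566

1.3566 bits


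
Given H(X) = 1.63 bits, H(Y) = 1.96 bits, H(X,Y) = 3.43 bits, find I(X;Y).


I(X;Y) = H(X) + H(Y) - H(X,Y) = 1.63 + 1.96 - 3.43 = 0.16

0.16 bits


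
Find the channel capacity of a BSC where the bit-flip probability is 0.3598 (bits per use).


H(p) = -p*log2(p) - (1-p)*log2(1-p) = -0.3598*log2(0.3598) - 0.6402*log2(0.6402) = 0.530609 + 0.411908 = 0.9425. C = 1 - H(p) = 1 - 0.9425 = 0.0575

0.0575 bits


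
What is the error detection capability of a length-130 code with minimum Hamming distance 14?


Detection capability = d_min - 1 = 14 - 1 = 13

13 errors


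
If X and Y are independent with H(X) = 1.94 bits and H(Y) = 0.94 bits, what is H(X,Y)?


For independent variables, H(X,Y) = H(X) + H(Y) = 1.94 + 0.94 = 2.88

2.88 bits


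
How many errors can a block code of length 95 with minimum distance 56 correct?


Correction capability = floor((d-1)/2) = floor((56-1)/2) = 27

27 errors


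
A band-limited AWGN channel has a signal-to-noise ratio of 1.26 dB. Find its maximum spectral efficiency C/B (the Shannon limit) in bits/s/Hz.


SNR_linear = 10^(1.26/10) = 1.3366; C/B = log2(1 + SNR_linear) = log2(1 + 1.3366) = 1.2244

1.2244 bits/s/Hz


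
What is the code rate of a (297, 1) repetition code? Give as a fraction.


Rate = k/n = 1/297

1/297


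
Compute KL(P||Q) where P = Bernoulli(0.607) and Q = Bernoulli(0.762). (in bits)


KL = p*log2(p/q) + (1-p)*log2((1-p)/(1-q)) = 0.607*log2(0.607/0.762) + 0.393*log2(0.393/0.238) = 0.0852

0.0852 bits


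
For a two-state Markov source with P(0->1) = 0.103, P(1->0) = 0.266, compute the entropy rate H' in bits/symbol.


Stationary distribution: pi_0 = p10/(p01+p10) = 0.7209, pi_1 = 0.2791. Entropy rate H' = pi_0*H(p01) + pi_1*H(p10) = 0.7209*0.4784 + 0.2791*0.8357 = 0.5781

0.5781 bits/symbol


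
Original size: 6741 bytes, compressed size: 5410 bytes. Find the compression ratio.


Ratio = original / compressed = 6741 / 5410 = 1.246

1.246


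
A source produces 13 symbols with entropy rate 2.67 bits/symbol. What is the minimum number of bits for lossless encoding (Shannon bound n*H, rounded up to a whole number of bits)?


Minimum bits >= n * H = 13 * 2.67 = 34.71, rounded up to a whole number of bits = 35

35 bits


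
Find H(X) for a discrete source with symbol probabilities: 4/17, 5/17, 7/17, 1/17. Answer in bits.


H = -sum(p_i * log2(p_i)). Terms: -(4/17)*log2(4/17) = 0.491168; -(5/17)*log2(5/17) = 0.519275; -(7/17)*log2(7/17) = 0.527103; -(1/17)*log2(1/17) = 0.240439. H = 0.491168 + 0.519275 + 0.527103 + 0.240439 = 1.778

1.778 bits


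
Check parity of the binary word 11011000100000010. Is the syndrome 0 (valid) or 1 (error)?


Syndrome = XOR of all bits = 1 XOR 1 XOR 0 XOR 1 XOR 1 XOR 0 XOR 0 XOR 0 XOR 1 XOR 0 XOR 0 XOR 0 XOR 0 XOR 0 XOR 0 XOR 1 XOR 0 = 0

0


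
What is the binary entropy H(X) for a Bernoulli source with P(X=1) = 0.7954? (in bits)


H = -p*log2(p) - (1-p)*log2(1-p). -0.7954*log2(0.7954) = 0.262679; -0.2046*log2(0.2046) = 0.468354. H = 0.262679 + 0.468354 = 0.731

0.731 bits


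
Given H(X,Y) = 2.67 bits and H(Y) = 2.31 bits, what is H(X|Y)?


H(X|Y) = H(X,Y) - H(Y) = 2.67 - 2.31 = 0.36

0.36 bits


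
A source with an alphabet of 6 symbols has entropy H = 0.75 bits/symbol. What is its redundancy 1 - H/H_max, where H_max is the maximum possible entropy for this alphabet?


H_max = log2(K) = log2(6) = 2.585 bits/symbol. Redundancy = 1 - H/H_max = 1 - 0.75/2.585 = 1 - 0.2901 = 0.7099

0.7099


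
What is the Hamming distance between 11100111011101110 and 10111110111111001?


Count differing positions: . ^ . ^ ^ . . ^ ^ . . . ^ . ^ ^ ^ = 9 differences

9


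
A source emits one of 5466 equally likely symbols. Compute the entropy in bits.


H = log2(n) = log2(5466) = 12.4163

12.4163 bits


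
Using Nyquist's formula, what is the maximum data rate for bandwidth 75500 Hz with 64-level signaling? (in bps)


Rate = 2 * B * log2(M) = 2 * 75500 * 6.0 = 906000.0

906000.0 bps


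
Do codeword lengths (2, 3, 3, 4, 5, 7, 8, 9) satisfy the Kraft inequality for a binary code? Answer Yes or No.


Kraft sum = sum(2^(-l_i)) = 0.6074, need <= 1. Result: satisfied (a binary prefix-free code with these lengths exists)

Yes


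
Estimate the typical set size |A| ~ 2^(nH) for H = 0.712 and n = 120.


log2|A_typical| = nH = 120 * 0.712 = 85.44, so |A_typical| ~ 2^85.44 = 5.248e+25

5.248e+25


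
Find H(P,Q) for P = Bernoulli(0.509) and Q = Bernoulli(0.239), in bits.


H(P,Q) = -p*log2(q) - (1-p)*log2(1-q). -0.509*log2(0.239) = 1.051043; -0.491*log2(0.761) = 0.193470. H(P,Q) = 1.051043 + 0.193470 = 1.2445

1.2445 bits


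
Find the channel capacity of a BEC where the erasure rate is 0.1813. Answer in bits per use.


C = 1 - epsilon = 1 - 0.1813 = 0.8187

0.8187 bits


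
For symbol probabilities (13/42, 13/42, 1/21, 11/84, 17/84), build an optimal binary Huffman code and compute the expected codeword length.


Huffman construction (repeatedly merge the two least-probable nodes; each merge adds 1 bit to every symbol beneath it): 1/21 + 11/84 = 5/28; 5/28 + 17/84 = 8/21; 13/42 + 13/42 = 13/21; 8/21 + 13/21 = 1. Resulting codeword lengths (in the order the probabilities were given): (2, 2, 3, 3, 2). L_avg = sum(p_i * l_i) = 13/42*2 + 13/42*2 + 1/21*3 + 11/84*3 + 17/84*2 = 61/28 = 2.1786

2.1786 bits


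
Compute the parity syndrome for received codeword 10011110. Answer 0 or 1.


Syndrome = XOR of all bits = 1 XOR 0 XOR 0 XOR 1 XOR 1 XOR 1 XOR 1 XOR 0 = 1

1


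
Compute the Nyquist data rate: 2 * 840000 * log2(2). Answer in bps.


Rate = 2 * B * log2(M) = 2 * 840000 * 1.0 = 1680000.0

1680000.0 bps


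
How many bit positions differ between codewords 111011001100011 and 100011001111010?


Count differing positions: . ^ ^ . . . . . . . ^ ^ . . ^ = 5 differences

5


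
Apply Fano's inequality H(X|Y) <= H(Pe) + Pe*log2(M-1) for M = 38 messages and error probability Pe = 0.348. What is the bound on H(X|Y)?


H(Pe) = -Pe*log2(Pe) - (1-Pe)*log2(1-Pe) = -0.348*log2(0.348) - 0.652*log2(0.652) = 0.529949 + 0.402321 = 0.9323. Pe*log2(M-1) = 0.348*log2(37) = 1.812890. Bound = H(Pe) + Pe*log2(M-1) = 0.529949 + 0.402321 + 1.812890 = 2.7452

2.7452 bits


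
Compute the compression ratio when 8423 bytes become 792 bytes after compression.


Ratio = original / compressed = 8423 / 792 = 10.6351

10.6351


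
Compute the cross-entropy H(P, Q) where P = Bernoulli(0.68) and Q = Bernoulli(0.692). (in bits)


H(P,Q) = -p*log2(q) - (1-p)*log2(1-q). -0.68*log2(0.692) = 0.361186; -0.32*log2(0.308) = 0.543679. H(P,Q) = 0.361186 + 0.543679 = 0.9049

0.9049 bits


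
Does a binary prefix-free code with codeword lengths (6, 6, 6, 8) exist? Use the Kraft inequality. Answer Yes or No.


Kraft sum = sum(2^(-l_i)) = 0.0508, need <= 1. Result: satisfied (a binary prefix-free code with these lengths exists)

Yes


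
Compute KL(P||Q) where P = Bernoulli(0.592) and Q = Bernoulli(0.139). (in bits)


KL = p*log2(p/q) + (1-p)*log2((1-p)/(1-q)) = 0.592*log2(0.592/0.139) + 0.408*log2(0.408/0.861) = 0.798

0.798 bits


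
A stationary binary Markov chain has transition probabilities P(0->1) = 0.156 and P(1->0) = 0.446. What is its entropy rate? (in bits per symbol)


Stationary distribution: pi_0 = p10/(p01+p10) = 0.7409, pi_1 = 0.2591. Entropy rate H' = pi_0*H(p01) + pi_1*H(p10) = 0.7409*0.6247 + 0.2591*0.9916 = 0.7197

0.7197 bits/symbol


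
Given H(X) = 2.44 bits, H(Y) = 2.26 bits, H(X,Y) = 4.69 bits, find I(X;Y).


I(X;Y) = H(X) + H(Y) - H(X,Y) = 2.44 + 2.26 - 4.69 = 0.01

0.01 bits


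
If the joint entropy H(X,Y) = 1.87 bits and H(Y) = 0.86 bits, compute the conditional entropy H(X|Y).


H(X|Y) = H(X,Y) - H(Y) = 1.87 - 0.86 = 1.01

1.01 bits


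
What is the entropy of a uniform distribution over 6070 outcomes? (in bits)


H = log2(n) = log2(6070) = 12.5675

12.5675 bits


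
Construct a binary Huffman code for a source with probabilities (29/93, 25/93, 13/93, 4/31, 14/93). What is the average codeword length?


Huffman construction (repeatedly merge the two least-probable nodes; each merge adds 1 bit to every symbol beneath it): 4/31 + 13/93 = 25/93; 14/93 + 25/93 = 13/31; 25/93 + 29/93 = 18/31; 13/31 + 18/31 = 1. Resulting codeword lengths (in the order the probabilities were given): (2, 2, 3, 3, 2). L_avg = sum(p_i * l_i) = 29/93*2 + 25/93*2 + 13/93*3 + 4/31*3 + 14/93*2 = 211/93 = 2.2688

2.2688 bits


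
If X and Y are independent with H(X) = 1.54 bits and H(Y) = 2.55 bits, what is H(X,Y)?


For independent variables, H(X,Y) = H(X) + H(Y) = 1.54 + 2.55 = 4.09

4.09 bits


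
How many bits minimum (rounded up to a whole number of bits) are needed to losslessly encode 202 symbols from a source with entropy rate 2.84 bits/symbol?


Minimum bits >= n * H = 202 * 2.84 = 573.68, rounded up to a whole number of bits = 574

574 bits


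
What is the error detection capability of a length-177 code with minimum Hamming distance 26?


Detection capability = d_min - 1 = 26 - 1 = 25

25 errors


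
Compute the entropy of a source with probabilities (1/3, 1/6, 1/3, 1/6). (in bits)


H = -sum(p_i * log2(p_i)). Terms: -(1/3)*log2(1/3) = 0.528321; -(1/6)*log2(1/6) = 0.430827; -(1/3)*log2(1/3) = 0.528321; -(1/6)*log2(1/6) = 0.430827. H = 0.528321 + 0.430827 + 0.528321 + 0.430827 = 1.9183

1.9183 bits


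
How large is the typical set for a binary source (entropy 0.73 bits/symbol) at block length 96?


log2|A_typical| = nH = 96 * 0.73 = 70.08, so |A_typical| ~ 2^70.08 = 1.248e+21

1.248e+21


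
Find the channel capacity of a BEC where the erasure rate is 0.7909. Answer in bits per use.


C = 1 - epsilon = 1 - 0.7909 = 0.2091

0.2091 bits


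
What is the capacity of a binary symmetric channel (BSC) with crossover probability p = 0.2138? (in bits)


H(p) = -p*log2(p) - (1-p)*log2(1-p) = -0.2138*log2(0.2138) - 0.7862*log2(0.7862) = 0.475847 + 0.272836 = 0.7487. C = 1 - H(p) = 1 - 0.7487 = 0.2513

0.2513 bits


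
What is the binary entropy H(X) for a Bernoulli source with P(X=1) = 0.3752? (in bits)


H = -p*log2(p) - (1-p)*log2(1-p). -0.3752*log2(0.3752) = 0.530633; -0.6248*log2(0.6248) = 0.423948. H = 0.530633 + 0.423948 = 0.9546

0.9546 bits


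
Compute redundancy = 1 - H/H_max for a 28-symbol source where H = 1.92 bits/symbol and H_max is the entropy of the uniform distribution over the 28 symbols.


H_max = log2(K) = log2(28) = 4.8074 bits/symbol. Redundancy = 1 - H/H_max = 1 - 1.92/4.8074 = 1 - 0.3994 = 0.6006

0.6006


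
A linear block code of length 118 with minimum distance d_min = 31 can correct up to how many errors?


Correction capability = floor((d-1)/2) = floor((31-1)/2) = 15

15 errors


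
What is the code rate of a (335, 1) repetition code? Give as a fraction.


Rate = k/n = 1/335

1/335


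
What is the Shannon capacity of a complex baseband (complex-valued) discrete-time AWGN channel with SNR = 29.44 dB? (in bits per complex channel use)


SNR_linear = 10^(29.44/10) = 879.0225; C = log2(1 + SNR_linear) = log2(1 + 879.0225) = 9.7814

9.7814 bits/channel use


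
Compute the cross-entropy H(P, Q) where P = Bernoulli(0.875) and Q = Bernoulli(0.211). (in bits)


H(P,Q) = -p*log2(q) - (1-p)*log2(1-q). -0.875*log2(0.211) = 1.964099; -0.125*log2(0.789) = 0.042738. H(P,Q) = 1.964099 + 0.042738 = 2.0068

2.0068 bits


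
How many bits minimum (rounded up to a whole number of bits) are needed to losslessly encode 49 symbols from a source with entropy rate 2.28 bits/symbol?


Minimum bits >= n * H = 49 * 2.28 = 111.72, rounded up to a whole number of bits = 112

112 bits


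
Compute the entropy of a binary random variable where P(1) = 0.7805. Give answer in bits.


H = -p*log2(p) - (1-p)*log2(1-p). -0.7805*log2(0.7805) = 0.279052; -0.2195*log2(0.2195) = 0.480202. H = 0.279052 + 0.480202 = 0.7593

0.7593 bits


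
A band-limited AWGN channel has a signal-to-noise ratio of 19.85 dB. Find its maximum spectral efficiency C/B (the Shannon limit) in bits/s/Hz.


SNR_linear = 10^(19.85/10) = 96.6051; C/B = log2(1 + SNR_linear) = log2(1 + 96.6051) = 6.6089

6.6089 bits/s/Hz


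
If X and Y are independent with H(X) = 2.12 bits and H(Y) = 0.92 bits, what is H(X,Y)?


For independent variables, H(X,Y) = H(X) + H(Y) = 2.12 + 0.92 = 3.04

3.04 bits


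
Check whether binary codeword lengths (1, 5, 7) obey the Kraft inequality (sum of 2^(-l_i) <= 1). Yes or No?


Kraft sum = sum(2^(-l_i)) = 0.5391, need <= 1. Result: satisfied (a binary prefix-free code with these lengths exists)

Yes


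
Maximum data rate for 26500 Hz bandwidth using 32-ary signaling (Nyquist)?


Rate = 2 * B * log2(M) = 2 * 26500 * 5.0 = 265000.0

265000.0 bps


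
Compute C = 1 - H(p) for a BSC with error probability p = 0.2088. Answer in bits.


H(p) = -p*log2(p) - (1-p)*log2(1-p) = -0.2088*log2(0.2088) - 0.7912*log2(0.7912) = 0.471848 + 0.267335 = 0.7392. C = 1 - H(p) = 1 - 0.7392 = 0.2608

0.2608 bits


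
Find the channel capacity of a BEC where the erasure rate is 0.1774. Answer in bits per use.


C = 1 - epsilon = 1 - 0.1774 = 0.8226

0.8226 bits


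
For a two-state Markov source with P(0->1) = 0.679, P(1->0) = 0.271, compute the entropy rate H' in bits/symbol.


Stationary distribution: pi_0 = p10/(p01+p10) = 0.2853, pi_1 = 0.7147. Entropy rate H' = pi_0*H(p01) + pi_1*H(p10) = 0.2853*0.9055 + 0.7147*0.8429 = 0.8607

0.8607 bits/symbol


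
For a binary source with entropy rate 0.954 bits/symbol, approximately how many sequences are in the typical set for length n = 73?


log2|A_typical| = nH = 73 * 0.954 = 69.642, so |A_typical| ~ 2^69.642 = 9.212e+20

9.212e+20


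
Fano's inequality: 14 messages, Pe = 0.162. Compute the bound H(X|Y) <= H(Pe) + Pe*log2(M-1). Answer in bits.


H(Pe) = -Pe*log2(Pe) - (1-Pe)*log2(1-Pe) = -0.162*log2(0.162) - 0.838*log2(0.838) = 0.425401 + 0.213671 = 0.6391. Pe*log2(M-1) = 0.162*log2(13) = 0.599471. Bound = H(Pe) + Pe*log2(M-1) = 0.425401 + 0.213671 + 0.599471 = 1.2385

1.2385 bits


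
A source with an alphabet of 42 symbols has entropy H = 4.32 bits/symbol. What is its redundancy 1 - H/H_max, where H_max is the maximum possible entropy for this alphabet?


H_max = log2(K) = log2(42) = 5.3923 bits/symbol. Redundancy = 1 - H/H_max = 1 - 4.32/5.3923 = 1 - 0.8011 = 0.1989

0.1989


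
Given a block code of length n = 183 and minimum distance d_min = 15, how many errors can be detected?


Detection capability = d_min - 1 = 15 - 1 = 14

14 errors


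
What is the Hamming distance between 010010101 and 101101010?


Count differing positions: ^ ^ ^ ^ ^ ^ ^ ^ ^ = 9 differences

9


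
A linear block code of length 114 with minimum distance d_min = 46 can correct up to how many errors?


Correction capability = floor((d-1)/2) = floor((46-1)/2) = 22

22 errors


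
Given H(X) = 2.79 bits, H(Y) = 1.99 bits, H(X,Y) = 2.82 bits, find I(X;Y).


I(X;Y) = H(X) + H(Y) - H(X,Y) = 2.79 + 1.99 - 2.82 = 1.96

1.96 bits


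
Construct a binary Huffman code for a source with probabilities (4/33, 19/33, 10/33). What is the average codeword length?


Huffman construction (repeatedly merge the two least-probable nodes; each merge adds 1 bit to every symbol beneath it): 4/33 + 10/33 = 14/33; 14/33 + 19/33 = 1. Resulting codeword lengths (in the order the probabilities were given): (2, 1, 2). L_avg = sum(p_i * l_i) = 4/33*2 + 19/33*1 + 10/33*2 = 47/33 = 1.4242

1.4242 bits


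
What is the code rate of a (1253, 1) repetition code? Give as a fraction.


Rate = k/n = 1/1253

1/1253


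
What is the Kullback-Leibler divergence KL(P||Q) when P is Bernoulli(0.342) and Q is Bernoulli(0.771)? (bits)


KL = p*log2(p/q) + (1-p)*log2((1-p)/(1-q)) = 0.342*log2(0.342/0.771) + 0.658*log2(0.658/0.229) = 0.6009

0.6009 bits


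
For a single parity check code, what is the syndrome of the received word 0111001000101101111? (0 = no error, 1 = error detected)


Syndrome = XOR of all bits = 0 XOR 1 XOR 1 XOR 1 XOR 0 XOR 0 XOR 1 XOR 0 XOR 0 XOR 0 XOR 1 XOR 0 XOR 1 XOR 1 XOR 0 XOR 1 XOR 1 XOR 1 XOR 1 = 1

1


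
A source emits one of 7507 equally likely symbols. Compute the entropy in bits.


H = log2(n) = log2(7507) = 12.874

12.874 bits


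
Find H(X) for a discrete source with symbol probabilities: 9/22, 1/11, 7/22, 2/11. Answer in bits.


H = -sum(p_i * log2(p_i)). Terms: -(9/22)*log2(9/22) = 0.527525; -(1/11)*log2(1/11) = 0.314494; -(7/22)*log2(7/22) = 0.525661; -(2/11)*log2(2/11) = 0.447169. H = 0.527525 + 0.314494 + 0.525661 + 0.447169 = 1.8148

1.8148 bits


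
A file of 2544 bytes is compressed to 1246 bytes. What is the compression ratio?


Ratio = original / compressed = 2544 / 1246 = 2.0417

2.0417


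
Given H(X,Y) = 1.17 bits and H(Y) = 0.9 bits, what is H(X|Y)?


H(X|Y) = H(X,Y) - H(Y) = 1.17 - 0.9 = 0.27

0.27 bits


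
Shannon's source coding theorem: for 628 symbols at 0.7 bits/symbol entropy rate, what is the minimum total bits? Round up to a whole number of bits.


Minimum bits >= n * H = 628 * 0.7 = 439.6, rounded up to a whole number of bits = 440

440 bits


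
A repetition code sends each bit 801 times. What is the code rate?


Rate = k/n = 1/801

1/801


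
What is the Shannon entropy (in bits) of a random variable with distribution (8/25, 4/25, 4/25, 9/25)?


H = -sum(p_i * log2(p_i)). Terms: -(8/25)*log2(8/25) = 0.526034; -(4/25)*log2(4/25) = 0.423017; -(4/25)*log2(4/25) = 0.423017; -(9/25)*log2(9/25) = 0.530615. H = 0.526034 + 0.423017 + 0.423017 + 0.530615 = 1.9027

1.9027 bits


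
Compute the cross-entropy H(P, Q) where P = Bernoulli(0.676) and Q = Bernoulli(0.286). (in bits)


H(P,Q) = -p*log2(q) - (1-p)*log2(1-q). -0.676*log2(0.286) = 1.220797; -0.324*log2(0.714) = 0.157465. H(P,Q) = 1.220797 + 0.157465 = 1.3783

1.3783 bits


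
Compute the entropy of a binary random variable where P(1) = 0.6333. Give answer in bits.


H = -p*log2(p) - (1-p)*log2(1-p). -0.6333*log2(0.6333) = 0.417369; -0.3667*log2(0.3667) = 0.530735. H = 0.417369 + 0.530735 = 0.9481

0.9481 bits


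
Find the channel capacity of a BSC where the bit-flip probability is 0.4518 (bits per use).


H(p) = -p*log2(p) - (1-p)*log2(1-p) = -0.4518*log2(0.4518) - 0.5482*log2(0.5482) = 0.517873 + 0.475413 = 0.9933. C = 1 - H(p) = 1 - 0.9933 = 0.0067

0.0067 bits


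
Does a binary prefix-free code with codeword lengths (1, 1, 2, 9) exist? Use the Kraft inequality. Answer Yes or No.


Kraft sum = sum(2^(-l_i)) = 1.252, need <= 1. Result: violated (a binary prefix-free code with these lengths cannot exist)

No


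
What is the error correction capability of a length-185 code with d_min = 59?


Correction capability = floor((d-1)/2) = floor((59-1)/2) = 29

29 errors


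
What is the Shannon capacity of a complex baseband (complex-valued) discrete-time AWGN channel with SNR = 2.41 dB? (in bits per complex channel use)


SNR_linear = 10^(2.41/10) = 1.7418; C = log2(1 + SNR_linear) = log2(1 + 1.7418) = 1.4551

1.4551 bits/channel use


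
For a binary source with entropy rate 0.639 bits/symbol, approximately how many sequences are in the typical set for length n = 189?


log2|A_typical| = nH = 189 * 0.639 = 120.771, so |A_typical| ~ 2^120.771 = 2.268e+36

2.268e+36


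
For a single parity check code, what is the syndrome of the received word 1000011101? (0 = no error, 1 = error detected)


Syndrome = XOR of all bits = 1 XOR 0 XOR 0 XOR 0 XOR 0 XOR 1 XOR 1 XOR 1 XOR 0 XOR 1 = 1

1


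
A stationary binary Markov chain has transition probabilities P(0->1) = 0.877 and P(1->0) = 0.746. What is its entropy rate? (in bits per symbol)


Stationary distribution: pi_0 = p10/(p01+p10) = 0.4596, pi_1 = 0.5404. Entropy rate H' = pi_0*H(p01) + pi_1*H(p10) = 0.4596*0.5379 + 0.5404*0.8176 = 0.689

0.689 bits/symbol


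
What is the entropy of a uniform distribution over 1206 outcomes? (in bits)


H = log2(n) = log2(1206) = 10.236

10.236 bits


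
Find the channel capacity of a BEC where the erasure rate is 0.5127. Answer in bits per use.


C = 1 - epsilon = 1 - 0.5127 = 0.4873

0.4873 bits


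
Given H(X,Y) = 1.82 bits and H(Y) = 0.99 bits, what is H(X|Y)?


H(X|Y) = H(X,Y) - H(Y) = 1.82 - 0.99 = 0.83

0.83 bits


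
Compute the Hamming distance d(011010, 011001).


Count differing positions: . . . . ^ ^ = 2 differences

2


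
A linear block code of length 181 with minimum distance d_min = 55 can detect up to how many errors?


Detection capability = d_min - 1 = 55 - 1 = 54

54 errors


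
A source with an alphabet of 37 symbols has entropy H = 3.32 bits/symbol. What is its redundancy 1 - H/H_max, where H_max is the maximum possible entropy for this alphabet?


H_max = log2(K) = log2(37) = 5.2095 bits/symbol. Redundancy = 1 - H/H_max = 1 - 3.32/5.2095 = 1 - 0.6373 = 0.3627

0.3627


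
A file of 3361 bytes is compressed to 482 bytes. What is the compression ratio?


Ratio = original / compressed = 3361 / 482 = 6.973

6.973


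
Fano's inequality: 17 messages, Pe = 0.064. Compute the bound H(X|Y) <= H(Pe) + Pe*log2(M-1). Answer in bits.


H(Pe) = -Pe*log2(Pe) - (1-Pe)*log2(1-Pe) = -0.064*log2(0.064) - 0.936*log2(0.936) = 0.253810 + 0.089313 = 0.3431. Pe*log2(M-1) = 0.064*log2(16) = 0.256000. Bound = H(Pe) + Pe*log2(M-1) = 0.253810 + 0.089313 + 0.256000 = 0.5991

0.5991 bits


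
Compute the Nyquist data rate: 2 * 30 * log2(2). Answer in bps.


Rate = 2 * B * log2(M) = 2 * 30 * 1.0 = 60.0

60.0 bps


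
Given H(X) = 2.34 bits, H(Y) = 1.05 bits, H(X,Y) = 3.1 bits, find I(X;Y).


I(X;Y) = H(X) + H(Y) - H(X,Y) = 2.34 + 1.05 - 3.1 = 0.29

0.29 bits


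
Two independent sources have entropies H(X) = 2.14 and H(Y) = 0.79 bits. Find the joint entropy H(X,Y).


For independent variables, H(X,Y) = H(X) + H(Y) = 2.14 + 0.79 = 2.93

2.93 bits


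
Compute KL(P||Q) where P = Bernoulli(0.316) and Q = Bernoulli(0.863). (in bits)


KL = p*log2(p/q) + (1-p)*log2((1-p)/(1-q)) = 0.316*log2(0.316/0.863) + 0.684*log2(0.684/0.137) = 1.1287

1.1287 bits


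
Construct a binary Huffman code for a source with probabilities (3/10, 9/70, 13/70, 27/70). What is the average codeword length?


Huffman construction (repeatedly merge the two least-probable nodes; each merge adds 1 bit to every symbol beneath it): 9/70 + 13/70 = 11/35; 3/10 + 11/35 = 43/70; 27/70 + 43/70 = 1. Resulting codeword lengths (in the order the probabilities were given): (2, 3, 3, 1). L_avg = sum(p_i * l_i) = 3/10*2 + 9/70*3 + 13/70*3 + 27/70*1 = 27/14 = 1.9286

1.9286 bits


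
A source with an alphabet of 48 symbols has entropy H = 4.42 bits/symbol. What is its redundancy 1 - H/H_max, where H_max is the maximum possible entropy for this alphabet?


H_max = log2(K) = log2(48) = 5.585 bits/symbol. Redundancy = 1 - H/H_max = 1 - 4.42/5.585 = 1 - 0.7914 = 0.2086

0.2086


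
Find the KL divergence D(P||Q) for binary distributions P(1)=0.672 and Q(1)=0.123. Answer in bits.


KL = p*log2(p/q) + (1-p)*log2((1-p)/(1-q)) = 0.672*log2(0.672/0.123) + 0.328*log2(0.328/0.877) = 1.1809

1.1809 bits


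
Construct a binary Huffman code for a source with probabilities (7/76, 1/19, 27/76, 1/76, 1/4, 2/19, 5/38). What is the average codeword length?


Huffman construction (repeatedly merge the two least-probable nodes; each merge adds 1 bit to every symbol beneath it): 1/76 + 1/19 = 5/76; 5/76 + 7/76 = 3/19; 2/19 + 5/38 = 9/38; 3/19 + 9/38 = 15/38; 1/4 + 27/76 = 23/38; 15/38 + 23/38 = 1. Resulting codeword lengths (in the order the probabilities were given): (3, 4, 2, 4, 2, 3, 3). L_avg = sum(p_i * l_i) = 7/76*3 + 1/19*4 + 27/76*2 + 1/76*4 + 1/4*2 + 2/19*3 + 5/38*3 = 187/76 = 2.4605

2.4605 bits


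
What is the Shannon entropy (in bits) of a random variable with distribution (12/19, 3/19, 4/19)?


H = -sum(p_i * log2(p_i)). Terms: -(12/19)*log2(12/19) = 0.418715; -(3/19)*log2(3/19) = 0.420468; -(4/19)*log2(4/19) = 0.473248. H = 0.418715 + 0.420468 + 0.473248 = 1.3124

1.3124 bits


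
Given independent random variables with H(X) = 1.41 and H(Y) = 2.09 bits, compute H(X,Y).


For independent variables, H(X,Y) = H(X) + H(Y) = 1.41 + 2.09 = 3.5

3.5 bits


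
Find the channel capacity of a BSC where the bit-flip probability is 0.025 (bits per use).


H(p) = -p*log2(p) - (1-p)*log2(1-p) = -0.025*log2(0.025) - 0.975*log2(0.975) = 0.133048 + 0.035613 = 0.1687. C = 1 - H(p) = 1 - 0.1687 = 0.8313

0.8313 bits


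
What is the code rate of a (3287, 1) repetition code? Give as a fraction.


Rate = k/n = 1/3287

1/3287


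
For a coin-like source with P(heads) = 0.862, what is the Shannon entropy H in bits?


H = -p*log2(p) - (1-p)*log2(1-p). -0.862*log2(0.862) = 0.184675; -0.138*log2(0.138) = 0.394302. H = 0.184675 + 0.394302 = 0.579

0.579 bits


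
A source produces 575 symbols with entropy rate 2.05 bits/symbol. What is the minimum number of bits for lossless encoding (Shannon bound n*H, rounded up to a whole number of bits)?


Minimum bits >= n * H = 575 * 2.05 = 1178.75, rounded up to a whole number of bits = 1179

1179 bits


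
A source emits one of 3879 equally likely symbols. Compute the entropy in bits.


H = log2(n) = log2(3879) = 11.9215

11.9215 bits


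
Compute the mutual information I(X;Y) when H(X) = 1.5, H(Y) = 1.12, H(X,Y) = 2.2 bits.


I(X;Y) = H(X) + H(Y) - H(X,Y) = 1.5 + 1.12 - 2.2 = 0.42

0.42 bits


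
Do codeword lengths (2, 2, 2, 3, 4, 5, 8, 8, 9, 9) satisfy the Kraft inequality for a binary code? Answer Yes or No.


Kraft sum = sum(2^(-l_i)) = 0.9805, need <= 1. Result: satisfied (a binary prefix-free code with these lengths exists)

Yes


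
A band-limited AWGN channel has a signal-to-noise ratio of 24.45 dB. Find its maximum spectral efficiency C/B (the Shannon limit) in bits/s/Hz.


SNR_linear = 10^(24.45/10) = 278.6121; C/B = log2(1 + SNR_linear) = log2(1 + 278.6121) = 8.1273

8.1273 bits/s/Hz


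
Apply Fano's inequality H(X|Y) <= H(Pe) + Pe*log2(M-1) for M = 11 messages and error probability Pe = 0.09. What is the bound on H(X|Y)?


H(Pe) = -Pe*log2(Pe) - (1-Pe)*log2(1-Pe) = -0.09*log2(0.09) - 0.91*log2(0.91) = 0.312654 + 0.123816 = 0.4365. Pe*log2(M-1) = 0.09*log2(10) = 0.298974. Bound = H(Pe) + Pe*log2(M-1) = 0.312654 + 0.123816 + 0.298974 = 0.7354

0.7354 bits


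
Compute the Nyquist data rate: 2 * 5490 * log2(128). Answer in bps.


Rate = 2 * B * log2(M) = 2 * 5490 * 7.0 = 76860.0

76860.0 bps


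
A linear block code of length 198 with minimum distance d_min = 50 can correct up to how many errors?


Correction capability = floor((d-1)/2) = floor((50-1)/2) = 24

24 errors


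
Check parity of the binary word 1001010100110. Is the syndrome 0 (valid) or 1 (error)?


Syndrome = XOR of all bits = 1 XOR 0 XOR 0 XOR 1 XOR 0 XOR 1 XOR 0 XOR 1 XOR 0 XOR 0 XOR 1 XOR 1 XOR 0 = 0

0


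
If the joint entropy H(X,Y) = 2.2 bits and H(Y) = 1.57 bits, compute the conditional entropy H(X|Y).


H(X|Y) = H(X,Y) - H(Y) = 2.2 - 1.57 = 0.63

0.63 bits


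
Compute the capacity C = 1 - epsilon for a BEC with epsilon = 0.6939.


C = 1 - epsilon = 1 - 0.6939 = 0.3061

0.3061 bits


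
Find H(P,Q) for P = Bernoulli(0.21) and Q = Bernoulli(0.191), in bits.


H(P,Q) = -p*log2(q) - (1-p)*log2(1-q). -0.21*log2(0.191) = 0.501555; -0.79*log2(0.809) = 0.241573. H(P,Q) = 0.501555 + 0.241573 = 0.7431

0.7431 bits


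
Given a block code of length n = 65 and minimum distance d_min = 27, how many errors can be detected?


Detection capability = d_min - 1 = 27 - 1 = 26

26 errors


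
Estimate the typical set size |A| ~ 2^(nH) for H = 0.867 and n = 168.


log2|A_typical| = nH = 168 * 0.867 = 145.656, so |A_typical| ~ 2^145.656 = 7.028e+43

7.028e+43


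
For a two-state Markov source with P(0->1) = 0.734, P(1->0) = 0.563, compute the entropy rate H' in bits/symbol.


Stationary distribution: pi_0 = p10/(p01+p10) = 0.4341, pi_1 = 0.5659. Entropy rate H' = pi_0*H(p01) + pi_1*H(p10) = 0.4341*0.8357 + 0.5659*0.9885 = 0.9222

0.9222 bits/symbol


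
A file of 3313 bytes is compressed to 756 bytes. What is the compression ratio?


Ratio = original / compressed = 3313 / 756 = 4.3823

4.3823


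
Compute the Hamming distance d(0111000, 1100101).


Count differing positions: ^ . ^ ^ ^ . ^ = 5 differences

5


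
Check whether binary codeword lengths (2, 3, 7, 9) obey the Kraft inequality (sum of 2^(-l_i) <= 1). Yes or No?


Kraft sum = sum(2^(-l_i)) = 0.3848, need <= 1. Result: satisfied (a binary prefix-free code with these lengths exists)

Yes


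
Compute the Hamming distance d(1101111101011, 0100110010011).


Count differing positions: ^ . . ^ . . ^ ^ ^ ^ . . . = 6 differences

6


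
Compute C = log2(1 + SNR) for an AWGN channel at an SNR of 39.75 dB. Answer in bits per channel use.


SNR_linear = 10^(39.75/10) = 9440.6088; C = log2(1 + SNR_linear) = log2(1 + 9440.6088) = 13.2048

13.2048 bits/channel use


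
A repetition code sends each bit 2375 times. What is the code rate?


Rate = k/n = 1/2375

1/2375


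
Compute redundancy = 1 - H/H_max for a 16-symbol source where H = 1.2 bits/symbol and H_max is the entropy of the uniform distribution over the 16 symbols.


H_max = log2(K) = log2(16) = 4.0 bits/symbol. Redundancy = 1 - H/H_max = 1 - 1.2/4.0 = 1 - 0.3 = 0.7

0.7


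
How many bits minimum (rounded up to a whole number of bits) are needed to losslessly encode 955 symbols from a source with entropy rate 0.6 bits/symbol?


Minimum bits >= n * H = 955 * 0.6 = 573.0, rounded up to a whole number of bits = 573

573 bits


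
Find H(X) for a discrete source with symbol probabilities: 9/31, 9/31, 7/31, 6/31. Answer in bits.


H = -sum(p_i * log2(p_i)). Terms: -(9/31)*log2(9/31) = 0.518014; -(9/31)*log2(9/31) = 0.518014; -(7/31)*log2(7/31) = 0.484771; -(6/31)*log2(6/31) = 0.458561. H = 0.518014 + 0.518014 + 0.484771 + 0.458561 = 1.9794

1.9794 bits


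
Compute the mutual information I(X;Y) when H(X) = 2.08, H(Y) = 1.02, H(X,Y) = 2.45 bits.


I(X;Y) = H(X) + H(Y) - H(X,Y) = 2.08 + 1.02 - 2.45 = 0.65

0.65 bits


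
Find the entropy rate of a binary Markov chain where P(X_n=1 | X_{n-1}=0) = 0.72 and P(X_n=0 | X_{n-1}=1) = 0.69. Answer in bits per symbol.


Stationary distribution: pi_0 = p10/(p01+p10) = 0.4894, pi_1 = 0.5106. Entropy rate H' = pi_0*H(p01) + pi_1*H(p10) = 0.4894*0.8555 + 0.5106*0.8932 = 0.8747

0.8747 bits/symbol


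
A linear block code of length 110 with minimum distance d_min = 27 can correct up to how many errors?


Correction capability = floor((d-1)/2) = floor((27-1)/2) = 13

13 errors


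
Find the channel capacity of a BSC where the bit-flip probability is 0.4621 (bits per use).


H(p) = -p*log2(p) - (1-p)*log2(1-p) = -0.4621*log2(0.4621) - 0.5379*log2(0.5379) = 0.514651 + 0.481200 = 0.9959. C = 1 - H(p) = 1 - 0.9959 = 0.0041

0.0041 bits


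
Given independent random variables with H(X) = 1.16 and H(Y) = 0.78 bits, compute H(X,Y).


For independent variables, H(X,Y) = H(X) + H(Y) = 1.16 + 0.78 = 1.94

1.94 bits


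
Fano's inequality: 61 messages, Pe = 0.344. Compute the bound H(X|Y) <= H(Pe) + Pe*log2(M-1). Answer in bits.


H(Pe) = -Pe*log2(Pe) - (1-Pe)*log2(1-Pe) = -0.344*log2(0.344) - 0.656*log2(0.656) = 0.529595 + 0.399000 = 0.9286. Pe*log2(M-1) = 0.344*log2(60) = 2.031970. Bound = H(Pe) + Pe*log2(M-1) = 0.529595 + 0.399000 + 2.031970 = 2.9606

2.9606 bits


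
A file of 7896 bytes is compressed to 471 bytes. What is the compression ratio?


Ratio = original / compressed = 7896 / 471 = 16.7643

16.7643


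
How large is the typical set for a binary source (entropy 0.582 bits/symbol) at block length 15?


log2|A_typical| = nH = 15 * 0.582 = 8.73, so |A_typical| ~ 2^8.73 = 4.246e+02

4.246e+02


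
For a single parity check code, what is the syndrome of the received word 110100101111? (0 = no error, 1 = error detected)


Syndrome = XOR of all bits = 1 XOR 1 XOR 0 XOR 1 XOR 0 XOR 0 XOR 1 XOR 0 XOR 1 XOR 1 XOR 1 XOR 1 = 0

0


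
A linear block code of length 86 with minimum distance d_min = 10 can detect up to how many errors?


Detection capability = d_min - 1 = 10 - 1 = 9

9 errors


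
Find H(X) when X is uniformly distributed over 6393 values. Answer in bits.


H = log2(n) = log2(6393) = 12.6423

12.6423 bits


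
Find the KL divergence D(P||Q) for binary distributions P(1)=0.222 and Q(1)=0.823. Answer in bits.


KL = p*log2(p/q) + (1-p)*log2((1-p)/(1-q)) = 0.222*log2(0.222/0.823) + 0.778*log2(0.778/0.177) = 1.2422

1.2422 bits


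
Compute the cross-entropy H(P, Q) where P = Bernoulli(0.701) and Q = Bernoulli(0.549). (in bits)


H(P,Q) = -p*log2(q) - (1-p)*log2(1-q). -0.701*log2(0.549) = 0.606450; -0.299*log2(0.451) = 0.343491. H(P,Q) = 0.606450 + 0.343491 = 0.9499

0.9499 bits


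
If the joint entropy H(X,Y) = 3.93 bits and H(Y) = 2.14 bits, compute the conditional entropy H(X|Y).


H(X|Y) = H(X,Y) - H(Y) = 3.93 - 2.14 = 1.79

1.79 bits


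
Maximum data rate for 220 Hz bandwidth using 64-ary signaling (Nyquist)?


Rate = 2 * B * log2(M) = 2 * 220 * 6.0 = 2640.0

2640.0 bps


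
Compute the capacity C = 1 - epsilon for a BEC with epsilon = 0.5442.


C = 1 - epsilon = 1 - 0.5442 = 0.4558

0.4558 bits


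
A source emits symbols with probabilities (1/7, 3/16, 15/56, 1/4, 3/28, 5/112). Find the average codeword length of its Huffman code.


Huffman construction (repeatedly merge the two least-probable nodes; each merge adds 1 bit to every symbol beneath it): 5/112 + 3/28 = 17/112; 1/7 + 17/112 = 33/112; 3/16 + 1/4 = 7/16; 15/56 + 33/112 = 9/16; 7/16 + 9/16 = 1. Resulting codeword lengths (in the order the probabilities were given): (3, 2, 2, 2, 4, 4). L_avg = sum(p_i * l_i) = 1/7*3 + 3/16*2 + 15/56*2 + 1/4*2 + 3/28*4 + 5/112*4 = 137/56 = 2.4464

2.4464 bits


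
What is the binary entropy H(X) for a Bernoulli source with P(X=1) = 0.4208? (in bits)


H = -p*log2(p) - (1-p)*log2(1-p). -0.4208*log2(0.4208) = 0.525492; -0.5792*log2(0.5792) = 0.456332. H = 0.525492 + 0.456332 = 0.9818

0.9818 bits


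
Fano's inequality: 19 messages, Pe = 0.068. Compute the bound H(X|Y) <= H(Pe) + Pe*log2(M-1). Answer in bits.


H(Pe) = -Pe*log2(Pe) - (1-Pe)*log2(1-Pe) = -0.068*log2(0.068) - 0.932*log2(0.932) = 0.263726 + 0.094689 = 0.3584. Pe*log2(M-1) = 0.068*log2(18) = 0.283555. Bound = H(Pe) + Pe*log2(M-1) = 0.263726 + 0.094689 + 0.283555 = 0.642

0.642 bits


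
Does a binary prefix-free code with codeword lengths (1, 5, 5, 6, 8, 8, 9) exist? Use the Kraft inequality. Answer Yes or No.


Kraft sum = sum(2^(-l_i)) = 0.5879, need <= 1. Result: satisfied (a binary prefix-free code with these lengths exists)

Yes


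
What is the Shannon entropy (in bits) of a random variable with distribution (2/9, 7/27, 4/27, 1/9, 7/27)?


H = -sum(p_i * log2(p_i)). Terms: -(2/9)*log2(2/9) = 0.482206; -(7/27)*log2(7/27) = 0.504916; -(4/27)*log2(4/27) = 0.408131; -(1/9)*log2(1/9) = 0.352214; -(7/27)*log2(7/27) = 0.504916. H = 0.482206 + 0.504916 + 0.408131 + 0.352214 + 0.504916 = 2.2524

2.2524 bits


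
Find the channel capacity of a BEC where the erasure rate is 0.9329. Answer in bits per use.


C = 1 - epsilon = 1 - 0.9329 = 0.0671

0.0671 bits


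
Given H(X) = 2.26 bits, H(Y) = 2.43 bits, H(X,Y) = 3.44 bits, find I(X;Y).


I(X;Y) = H(X) + H(Y) - H(X,Y) = 2.26 + 2.43 - 3.44 = 1.25

1.25 bits


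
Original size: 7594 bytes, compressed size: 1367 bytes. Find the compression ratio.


Ratio = original / compressed = 7594 / 1367 = 5.5552

5.5552


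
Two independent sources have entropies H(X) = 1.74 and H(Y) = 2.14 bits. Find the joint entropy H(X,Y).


For independent variables, H(X,Y) = H(X) + H(Y) = 1.74 + 2.14 = 3.88

3.88 bits


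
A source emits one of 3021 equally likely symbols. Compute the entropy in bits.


H = log2(n) = log2(3021) = 11.5608

11.5608 bits


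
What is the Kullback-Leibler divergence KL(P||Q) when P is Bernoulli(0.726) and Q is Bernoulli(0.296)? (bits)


KL = p*log2(p/q) + (1-p)*log2((1-p)/(1-q)) = 0.726*log2(0.726/0.296) + 0.274*log2(0.274/0.704) = 0.5667

0.5667 bits


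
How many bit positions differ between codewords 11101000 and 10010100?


Count differing positions: . ^ ^ ^ ^ ^ . . = 5 differences

5


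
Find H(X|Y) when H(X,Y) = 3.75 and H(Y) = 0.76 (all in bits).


H(X|Y) = H(X,Y) - H(Y) = 3.75 - 0.76 = 2.99

2.99 bits


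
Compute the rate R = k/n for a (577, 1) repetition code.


Rate = k/n = 1/577

1/577
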